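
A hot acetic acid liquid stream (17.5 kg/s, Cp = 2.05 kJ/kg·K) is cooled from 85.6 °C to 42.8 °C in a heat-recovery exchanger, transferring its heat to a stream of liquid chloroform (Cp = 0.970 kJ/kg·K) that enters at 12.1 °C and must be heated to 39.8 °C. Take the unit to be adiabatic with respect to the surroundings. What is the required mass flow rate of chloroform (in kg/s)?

Heat released by hot stream: Q = 17.5 × 2.05 × (85.6 − 42.8) = 1535.4 kJ/s
Energy balance on cold side (adiabatic exchanger): Q = ṁ_c·Cp_c·(T_c,out − T_c,in)
ṁ_c = 1535.4 / [0.970 × (39.8 − 12.1)] = 57.146 kg/s

ṁ_c = 57.1 kg/s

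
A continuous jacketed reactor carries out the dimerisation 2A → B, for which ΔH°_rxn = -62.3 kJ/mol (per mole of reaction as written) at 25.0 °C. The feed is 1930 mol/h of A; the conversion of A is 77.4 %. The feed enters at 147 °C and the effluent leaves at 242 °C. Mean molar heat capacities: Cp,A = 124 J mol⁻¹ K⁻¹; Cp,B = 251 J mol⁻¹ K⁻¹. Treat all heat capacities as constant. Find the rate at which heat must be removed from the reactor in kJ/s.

Q_out = 6.48 kJ/s

Extent of reaction ξ = 0.774 × 1930 / 2 = 746.91 mol/h
Reaction term: ξ·ΔH°_rxn = 746.91 × -62.3 = -46532 kJ/h
Sensible, feed 147→25 °C: -29197 kJ/h
Outlet flows (mol/h): A 436.18, B 746.91
Sensible, products 25→242 °C: 52419 kJ/h
Q = ΔH = -23311 kJ/h = -6.4752 kW
Heat removed = 6.4752 kJ/s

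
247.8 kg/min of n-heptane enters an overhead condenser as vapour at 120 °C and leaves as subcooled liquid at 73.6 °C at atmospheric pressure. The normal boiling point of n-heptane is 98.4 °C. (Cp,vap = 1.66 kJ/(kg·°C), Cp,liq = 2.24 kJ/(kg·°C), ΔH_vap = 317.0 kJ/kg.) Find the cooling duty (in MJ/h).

Q_c = 6070 MJ/h

vapour 120→98.4 °C: -35.856 kJ/kg
condensation at 98.4 °C: -317 kJ/kg
liquid 98.4→73.6 °C: -55.552 kJ/kg
Δh = -35.856 + -317 + -55.552 = -408.41 kJ/kg
Q = ṁ·Δh = 247.8 kg/min × -408.41 kJ/kg = -101200 kJ/min
|Q| = 1686.7 kW = 6072.2 MJ/h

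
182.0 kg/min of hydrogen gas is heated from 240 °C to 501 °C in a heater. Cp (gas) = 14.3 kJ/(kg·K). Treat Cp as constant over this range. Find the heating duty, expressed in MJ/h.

Q = ṁ·Cp·ΔT = 182.0 × 14.3 × (501 − 240) = 679280 kJ/min
Converting: 679280 / 60 s = 11321 kW
Heating duty = 40757 MJ/h

Q = 40800 MJ/h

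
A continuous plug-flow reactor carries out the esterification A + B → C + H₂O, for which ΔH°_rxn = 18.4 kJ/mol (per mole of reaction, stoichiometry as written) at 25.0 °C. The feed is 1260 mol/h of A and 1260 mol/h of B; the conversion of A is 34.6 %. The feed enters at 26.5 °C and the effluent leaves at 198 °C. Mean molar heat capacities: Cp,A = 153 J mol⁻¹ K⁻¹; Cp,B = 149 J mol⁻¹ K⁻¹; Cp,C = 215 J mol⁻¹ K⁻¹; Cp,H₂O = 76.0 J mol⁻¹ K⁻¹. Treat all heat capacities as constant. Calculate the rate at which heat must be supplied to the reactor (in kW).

Extent of reaction ξ = 0.346 × 1260 = 435.96 mol/h
Reaction term: ξ·ΔH°_rxn = 435.96 × 18.4 = 8021.7 kJ/h
Sensible, feed 26.5→25 °C: -570.78 kJ/h
Outlet flows (mol/h): A 824.04, B 824.04, C 435.96, H₂O 435.96
Sensible, products 25→198 °C: 65000 kJ/h
Q = ΔH = 72451 kJ/h = 20.125 kW
Heat supplied = 20.125 kW

Q_in = 20.1 kW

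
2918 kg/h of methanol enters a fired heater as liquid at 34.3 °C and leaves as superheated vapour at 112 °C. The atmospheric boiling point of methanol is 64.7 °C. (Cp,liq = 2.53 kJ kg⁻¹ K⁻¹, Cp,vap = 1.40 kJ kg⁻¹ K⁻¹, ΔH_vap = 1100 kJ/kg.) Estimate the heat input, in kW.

Q = 1010 kW

liquid 34.3→64.7 °C: 76.912 kJ/kg
vaporisation at 64.7 °C: 1100 kJ/kg
vapour 64.7→112 °C: 66.22 kJ/kg
Δh = 76.912 + 1100 + 66.22 = 1243.1 kJ/kg
Q = ṁ·Δh = 2918 kg/h × 1243.1 kJ/kg = 3.6275e+06 kJ/h
|Q| = 1007.6 kW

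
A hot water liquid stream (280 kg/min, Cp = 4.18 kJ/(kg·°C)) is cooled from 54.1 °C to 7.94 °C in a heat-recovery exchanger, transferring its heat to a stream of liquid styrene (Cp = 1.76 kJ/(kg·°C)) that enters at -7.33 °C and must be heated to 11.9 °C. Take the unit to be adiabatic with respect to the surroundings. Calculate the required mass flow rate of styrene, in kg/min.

ṁ_c = 1600 kg/min

Heat released by hot stream: Q = 280 × 4.18 × (54.1 − 7.94) = 54026 kJ/min
Energy balance on cold side (adiabatic exchanger): Q = ṁ_c·Cp_c·(T_c,out − T_c,in)
ṁ_c = 54026 / [1.76 × (11.9 − -7.33)] = 1596.3 kg/min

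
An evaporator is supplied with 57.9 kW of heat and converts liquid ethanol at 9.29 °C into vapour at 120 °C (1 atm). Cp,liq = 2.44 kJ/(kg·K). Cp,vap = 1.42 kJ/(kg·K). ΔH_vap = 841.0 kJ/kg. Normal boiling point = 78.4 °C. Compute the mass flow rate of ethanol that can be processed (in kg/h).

ṁ = 195 kg/h

Δh = 2.44×(78.4−9.29) + 841.0 + 1.42×(120−78.4) = 1068.7 kJ/kg
Q = 57.9 kW = 57.9 kJ/s = 208440 kJ/h
ṁ = Q/Δh = 208440 / 1068.7 = 195.04 kg/h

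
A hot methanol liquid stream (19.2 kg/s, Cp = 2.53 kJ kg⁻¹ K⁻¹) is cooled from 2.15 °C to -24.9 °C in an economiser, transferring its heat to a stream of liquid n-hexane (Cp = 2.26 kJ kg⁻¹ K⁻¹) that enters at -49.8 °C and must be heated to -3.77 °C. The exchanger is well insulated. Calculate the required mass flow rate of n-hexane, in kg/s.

Heat released by hot stream: Q = 19.2 × 2.53 × (2.15 − -24.9) = 1314 kJ/s
Energy balance on cold side (adiabatic exchanger): Q = ṁ_c·Cp_c·(T_c,out − T_c,in)
ṁ_c = 1314 / [2.26 × (-3.77 − -49.8)] = 12.631 kg/s

ṁ_c = 12.6 kg/s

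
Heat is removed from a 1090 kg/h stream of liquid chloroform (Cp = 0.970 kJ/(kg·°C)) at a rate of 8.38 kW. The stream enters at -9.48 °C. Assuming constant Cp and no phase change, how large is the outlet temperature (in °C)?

T_out = -38.0 °C

Q = 8.38 kW = 30168 kJ/h
ΔT = Q/(ṁ·Cp) = 30168/(1090×0.970) = 28.533 K
T_out = -9.48 − 28.533 = -38.013 °C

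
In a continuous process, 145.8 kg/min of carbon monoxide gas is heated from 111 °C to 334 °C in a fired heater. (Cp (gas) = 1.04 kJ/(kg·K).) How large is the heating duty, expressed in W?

Q = 564000 W

Q = ṁ·Cp·ΔT = 145.8 × 1.04 × (334 − 111) = 33814 kJ/min
Converting: 33814 / 60 s = 563.57 kW
Heating duty = 563570 W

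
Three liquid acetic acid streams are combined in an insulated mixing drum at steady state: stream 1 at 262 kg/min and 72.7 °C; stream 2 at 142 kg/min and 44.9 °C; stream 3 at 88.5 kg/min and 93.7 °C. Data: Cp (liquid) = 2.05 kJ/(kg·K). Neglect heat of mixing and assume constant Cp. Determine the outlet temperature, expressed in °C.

T_out = 68.5 °C

No heat crosses the boundary, so H_out = H_in.
T_out = Σ ṁᵢCp,ᵢTᵢ / Σ ṁᵢCp,ᵢ
      = 69117 / 1009.6 = 68.458 °C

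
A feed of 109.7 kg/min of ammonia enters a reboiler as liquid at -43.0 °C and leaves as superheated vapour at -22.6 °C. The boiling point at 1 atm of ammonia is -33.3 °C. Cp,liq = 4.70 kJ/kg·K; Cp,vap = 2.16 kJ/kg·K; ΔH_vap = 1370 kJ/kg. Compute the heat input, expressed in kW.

Q = 2630 kW

liquid -43.0→-33.3 °C: 45.59 kJ/kg
vaporisation at -33.3 °C: 1370 kJ/kg
vapour -33.3→-22.6 °C: 23.112 kJ/kg
Δh = 45.59 + 1370 + 23.112 = 1438.7 kJ/kg
Q = ṁ·Δh = 109.7 kg/min × 1438.7 kJ/kg = 157830 kJ/min
|Q| = 2630.4 kW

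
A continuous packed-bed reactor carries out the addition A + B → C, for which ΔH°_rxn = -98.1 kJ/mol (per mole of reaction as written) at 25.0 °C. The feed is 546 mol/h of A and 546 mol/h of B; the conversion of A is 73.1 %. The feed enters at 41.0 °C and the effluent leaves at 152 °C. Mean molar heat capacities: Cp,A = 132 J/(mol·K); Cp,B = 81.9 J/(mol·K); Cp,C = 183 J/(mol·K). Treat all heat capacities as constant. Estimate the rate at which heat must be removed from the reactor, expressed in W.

Q_out = 7710 W

Extent of reaction ξ = 0.731 × 546 = 399.13 mol/h
Reaction term: ξ·ΔH°_rxn = 399.13 × -98.1 = -39154 kJ/h
Sensible, feed 41.0→25 °C: -1868.6 kJ/h
Outlet flows (mol/h): A 146.87, B 146.87, C 399.13
Sensible, products 25→152 °C: 13266 kJ/h
Q = ΔH = -27757 kJ/h = -7.7103 kW
Heat removed = 7710.3 W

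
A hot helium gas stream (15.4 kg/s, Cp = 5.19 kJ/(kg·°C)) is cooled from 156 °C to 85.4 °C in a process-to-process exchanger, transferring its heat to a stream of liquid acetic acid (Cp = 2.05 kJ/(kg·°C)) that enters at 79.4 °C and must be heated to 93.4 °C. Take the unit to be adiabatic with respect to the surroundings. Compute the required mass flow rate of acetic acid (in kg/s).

Heat released by hot stream: Q = 15.4 × 5.19 × (156 − 85.4) = 5642.8 kJ/s
Energy balance on cold side (adiabatic exchanger): Q = ṁ_c·Cp_c·(T_c,out − T_c,in)
ṁ_c = 5642.8 / [2.05 × (93.4 − 79.4)] = 196.61 kg/s

ṁ_c = 197 kg/s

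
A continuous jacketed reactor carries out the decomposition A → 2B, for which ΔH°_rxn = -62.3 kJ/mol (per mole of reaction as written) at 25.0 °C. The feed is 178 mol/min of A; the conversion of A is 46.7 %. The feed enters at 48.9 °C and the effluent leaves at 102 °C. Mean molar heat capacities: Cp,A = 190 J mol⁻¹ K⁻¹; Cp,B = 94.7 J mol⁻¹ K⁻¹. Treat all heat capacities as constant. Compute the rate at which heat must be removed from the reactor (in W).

Q_out = 56400 W

Extent of reaction ξ = 0.467 × 178 = 83.126 mol/min
Reaction term: ξ·ΔH°_rxn = 83.126 × -62.3 = -5178.7 kJ/min
Sensible, feed 48.9→25 °C: -808.3 kJ/min
Outlet flows (mol/min): A 94.874, B 166.25
Sensible, products 25→102 °C: 2600.3 kJ/min
Q = ΔH = -3386.7 kJ/min = -56.446 kW
Heat removed = 56446 W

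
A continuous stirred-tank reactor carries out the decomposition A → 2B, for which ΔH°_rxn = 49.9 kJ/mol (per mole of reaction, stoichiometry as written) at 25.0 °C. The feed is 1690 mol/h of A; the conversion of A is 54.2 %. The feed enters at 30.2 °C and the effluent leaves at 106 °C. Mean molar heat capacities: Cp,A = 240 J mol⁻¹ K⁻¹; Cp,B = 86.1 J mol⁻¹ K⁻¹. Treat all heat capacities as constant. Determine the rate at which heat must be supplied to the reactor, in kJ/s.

Q_in = 19.8 kJ/s

Extent of reaction ξ = 0.542 × 1690 = 915.98 mol/h
Reaction term: ξ·ΔH°_rxn = 915.98 × 49.9 = 45707 kJ/h
Sensible, feed 30.2→25 °C: -2109.1 kJ/h
Outlet flows (mol/h): A 774.02, B 1832
Sensible, products 25→106 °C: 27823 kJ/h
Q = ΔH = 71422 kJ/h = 19.839 kW
Heat supplied = 19.839 kJ/s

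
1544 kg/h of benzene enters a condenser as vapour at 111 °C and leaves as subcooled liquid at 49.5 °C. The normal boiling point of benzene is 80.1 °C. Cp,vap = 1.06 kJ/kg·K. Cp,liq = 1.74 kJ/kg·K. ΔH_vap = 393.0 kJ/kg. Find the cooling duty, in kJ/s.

vapour 111→80.1 °C: -32.754 kJ/kg
condensation at 80.1 °C: -393 kJ/kg
liquid 80.1→49.5 °C: -53.244 kJ/kg
Δh = -32.754 + -393 + -53.244 = -479 kJ/kg
Q = ṁ·Δh = 1544 kg/h × -479 kJ/kg = -739570 kJ/h
|Q| = 205.44 kW

Q_c = 205 kJ/s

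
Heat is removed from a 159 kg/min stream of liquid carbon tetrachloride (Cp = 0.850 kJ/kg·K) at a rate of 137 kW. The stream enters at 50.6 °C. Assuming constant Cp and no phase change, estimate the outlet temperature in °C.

T_out = -10.2 °C

Q = 137 kW = 8220 kJ/min
ΔT = Q/(ṁ·Cp) = 8220/(159×0.850) = 60.821 K
T_out = 50.6 − 60.821 = -10.221 °C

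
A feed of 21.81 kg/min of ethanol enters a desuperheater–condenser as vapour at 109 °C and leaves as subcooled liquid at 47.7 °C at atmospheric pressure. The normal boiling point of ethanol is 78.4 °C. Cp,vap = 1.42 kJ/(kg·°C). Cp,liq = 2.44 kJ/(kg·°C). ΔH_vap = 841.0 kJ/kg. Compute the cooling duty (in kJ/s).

vapour 109→78.4 °C: -43.452 kJ/kg
condensation at 78.4 °C: -841 kJ/kg
liquid 78.4→47.7 °C: -74.908 kJ/kg
Δh = -43.452 + -841 + -74.908 = -959.36 kJ/kg
Q = ṁ·Δh = 21.81 kg/min × -959.36 kJ/kg = -20924 kJ/min
|Q| = 348.73 kW

Q_c = 349 kJ/s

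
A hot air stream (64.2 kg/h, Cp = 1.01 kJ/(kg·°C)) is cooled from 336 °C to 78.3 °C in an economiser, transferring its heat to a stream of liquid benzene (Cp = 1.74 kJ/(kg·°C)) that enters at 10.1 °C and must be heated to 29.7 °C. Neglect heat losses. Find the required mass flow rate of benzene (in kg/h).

Heat released by hot stream: Q = 64.2 × 1.01 × (336 − 78.3) = 16710 kJ/h
Energy balance on cold side (adiabatic exchanger): Q = ṁ_c·Cp_c·(T_c,out − T_c,in)
ṁ_c = 16710 / [1.74 × (29.7 − 10.1)] = 489.97 kg/h

ṁ_c = 490 kg/h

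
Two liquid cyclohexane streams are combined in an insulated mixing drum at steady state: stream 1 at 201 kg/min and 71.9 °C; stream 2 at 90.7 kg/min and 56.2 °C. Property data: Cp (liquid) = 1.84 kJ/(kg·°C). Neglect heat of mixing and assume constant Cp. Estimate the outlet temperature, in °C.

T_out = 67.0 °C

Energy balance with Q = 0: Σ ṁᵢCp,ᵢ(T_out − Tᵢ) = 0
Σ ṁᵢCp,ᵢTᵢ = 201×1.84×71.9 + 90.7×1.84×56.2 = 35971
Σ ṁᵢCp,ᵢ = 201×1.84 + 90.7×1.84 = 536.73
T_out = 35971 / 536.73 = 67.018 °C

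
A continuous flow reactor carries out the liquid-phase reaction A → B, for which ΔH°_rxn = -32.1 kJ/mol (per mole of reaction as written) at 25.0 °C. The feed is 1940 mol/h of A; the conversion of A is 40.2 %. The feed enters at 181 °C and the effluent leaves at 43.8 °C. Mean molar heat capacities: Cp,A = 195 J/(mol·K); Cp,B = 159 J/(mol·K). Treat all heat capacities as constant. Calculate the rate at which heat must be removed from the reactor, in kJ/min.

Q_out = 1290 kJ/min

Extent of reaction ξ = 0.402 × 1940 = 779.88 mol/h
Reaction term: ξ·ΔH°_rxn = 779.88 × -32.1 = -25034 kJ/h
Sensible, feed 181→25 °C: -59015 kJ/h
Outlet flows (mol/h): A 1160.1, B 779.88
Sensible, products 25→43.8 °C: 6584.2 kJ/h
Q = ΔH = -77465 kJ/h = -21.518 kW
Heat removed = 1291.1 kJ/min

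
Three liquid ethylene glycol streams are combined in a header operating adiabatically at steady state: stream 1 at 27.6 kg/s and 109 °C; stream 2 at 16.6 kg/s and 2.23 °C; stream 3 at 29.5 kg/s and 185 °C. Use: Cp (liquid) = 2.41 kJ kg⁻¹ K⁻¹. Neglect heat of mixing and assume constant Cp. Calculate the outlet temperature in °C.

No heat crosses the boundary, so H_out = H_in.
T_out = Σ ṁᵢCp,ᵢTᵢ / Σ ṁᵢCp,ᵢ
      = 20492 / 177.62 = 115.37 °C

T_out = 115 °C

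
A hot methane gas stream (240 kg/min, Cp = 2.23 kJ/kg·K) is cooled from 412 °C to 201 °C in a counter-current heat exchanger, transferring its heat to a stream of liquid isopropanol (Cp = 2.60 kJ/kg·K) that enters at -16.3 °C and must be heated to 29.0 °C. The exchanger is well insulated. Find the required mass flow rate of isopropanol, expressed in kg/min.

ṁ_c = 959 kg/min

Heat released by hot stream: Q = 240 × 2.23 × (412 − 201) = 112930 kJ/min
Energy balance on cold side (adiabatic exchanger): Q = ṁ_c·Cp_c·(T_c,out − T_c,in)
ṁ_c = 112930 / [2.60 × (29.0 − -16.3)] = 958.8 kg/min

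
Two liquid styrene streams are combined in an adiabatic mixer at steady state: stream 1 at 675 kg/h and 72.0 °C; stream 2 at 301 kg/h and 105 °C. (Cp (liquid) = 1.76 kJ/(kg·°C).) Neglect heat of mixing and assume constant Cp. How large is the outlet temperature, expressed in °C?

T_out = 82.2 °C

Adiabatic, steady state ⇒ Σ ṁᵢCp,ᵢ(T_out − Tᵢ) = 0
Σ ṁᵢCp,ᵢTᵢ = 675×1.76×72.0 + 301×1.76×105 = 141160
Σ ṁᵢCp,ᵢ = 675×1.76 + 301×1.76 = 1717.8
T_out = 141160 / 1717.8 = 82.177 °C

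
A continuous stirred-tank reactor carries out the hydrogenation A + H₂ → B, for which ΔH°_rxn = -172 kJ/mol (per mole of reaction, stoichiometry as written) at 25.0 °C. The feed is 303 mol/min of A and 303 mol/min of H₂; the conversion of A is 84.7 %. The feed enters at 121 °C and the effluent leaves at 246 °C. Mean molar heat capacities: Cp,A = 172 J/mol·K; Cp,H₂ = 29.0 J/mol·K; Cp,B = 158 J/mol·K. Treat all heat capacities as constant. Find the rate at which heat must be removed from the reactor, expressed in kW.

Extent of reaction ξ = 0.847 × 303 = 256.64 mol/min
Reaction term: ξ·ΔH°_rxn = 256.64 × -172 = -44142 kJ/min
Sensible, feed 121→25 °C: -5846.7 kJ/min
Outlet flows (mol/min): A 46.359, H₂ 46.359, B 256.64
Sensible, products 25→246 °C: 11021 kJ/min
Q = ΔH = -38968 kJ/min = -649.47 kW
Heat removed = 649.47 kW

Q_out = 649 kW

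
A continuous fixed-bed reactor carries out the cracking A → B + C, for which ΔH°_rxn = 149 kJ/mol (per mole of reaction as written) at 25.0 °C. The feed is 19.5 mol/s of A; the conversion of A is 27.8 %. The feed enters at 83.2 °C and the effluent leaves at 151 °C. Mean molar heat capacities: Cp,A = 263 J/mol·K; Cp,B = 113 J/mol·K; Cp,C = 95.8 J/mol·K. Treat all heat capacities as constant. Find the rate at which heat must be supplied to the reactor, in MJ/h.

Q_in = 4030 MJ/h

Extent of reaction ξ = 0.278 × 19.5 = 5.421 mol/s
Reaction term: ξ·ΔH°_rxn = 5.421 × 149 = 807.73 kJ/s
Sensible, feed 83.2→25 °C: -298.48 kJ/s
Outlet flows (mol/s): A 14.079, B 5.421, C 5.421
Sensible, products 25→151 °C: 609.17 kJ/s
Q = ΔH = 1118.4 kJ/s = 1118.4 kW
Heat supplied = 4026.3 MJ/h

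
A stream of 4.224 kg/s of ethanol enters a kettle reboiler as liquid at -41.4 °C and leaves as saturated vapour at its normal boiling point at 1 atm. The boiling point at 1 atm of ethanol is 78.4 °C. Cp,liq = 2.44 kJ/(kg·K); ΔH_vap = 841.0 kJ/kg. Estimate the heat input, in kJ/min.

Q = 287000 kJ/min

liquid -41.4→78.4 °C: 292.31 kJ/kg
vaporisation at 78.4 °C: 841 kJ/kg
Δh = 292.31 + 841 = 1133.3 kJ/kg
Q = ṁ·Δh = 4.224 kg/s × 1133.3 kJ/kg = 4787.1 kJ/s
|Q| = 4787.1 kW = 287230 kJ/min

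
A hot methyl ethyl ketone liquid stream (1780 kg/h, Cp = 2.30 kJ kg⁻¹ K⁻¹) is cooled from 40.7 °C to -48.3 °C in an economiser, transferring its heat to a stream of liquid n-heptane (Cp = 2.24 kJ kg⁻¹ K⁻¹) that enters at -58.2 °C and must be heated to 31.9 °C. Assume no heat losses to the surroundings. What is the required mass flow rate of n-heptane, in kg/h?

Heat released by hot stream: Q = 1780 × 2.30 × (40.7 − -48.3) = 364370 kJ/h
Energy balance on cold side (adiabatic exchanger): Q = ṁ_c·Cp_c·(T_c,out − T_c,in)
ṁ_c = 364370 / [2.24 × (31.9 − -58.2)] = 1805.4 kg/h

ṁ_c = 1810 kg/h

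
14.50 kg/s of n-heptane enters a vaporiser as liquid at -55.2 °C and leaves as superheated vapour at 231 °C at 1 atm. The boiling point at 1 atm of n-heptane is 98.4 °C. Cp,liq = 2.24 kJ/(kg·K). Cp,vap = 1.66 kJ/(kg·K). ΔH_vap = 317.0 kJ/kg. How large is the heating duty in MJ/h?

Q = 46000 MJ/h

liquid -55.2→98.4 °C: 344.06 kJ/kg
vaporisation at 98.4 °C: 317 kJ/kg
vapour 98.4→231 °C: 220.12 kJ/kg
Δh = 344.06 + 317 + 220.12 = 881.18 kJ/kg
Q = ṁ·Δh = 14.50 kg/s × 881.18 kJ/kg = 12777 kJ/s
|Q| = 12777 kW = 45998 MJ/h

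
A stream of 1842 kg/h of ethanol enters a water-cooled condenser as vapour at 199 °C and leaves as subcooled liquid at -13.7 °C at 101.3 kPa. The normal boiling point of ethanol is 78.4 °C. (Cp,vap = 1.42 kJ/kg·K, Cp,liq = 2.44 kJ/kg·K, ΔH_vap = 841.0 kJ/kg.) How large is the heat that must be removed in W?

Q_c = 633000 W

vapour 199→78.4 °C: -171.25 kJ/kg
condensation at 78.4 °C: -841 kJ/kg
liquid 78.4→-13.7 °C: -224.72 kJ/kg
Δh = -171.25 + -841 + -224.72 = -1237 kJ/kg
Q = ṁ·Δh = 1842 kg/h × -1237 kJ/kg = -2.2785e+06 kJ/h
|Q| = 632.92 kW = 632920 W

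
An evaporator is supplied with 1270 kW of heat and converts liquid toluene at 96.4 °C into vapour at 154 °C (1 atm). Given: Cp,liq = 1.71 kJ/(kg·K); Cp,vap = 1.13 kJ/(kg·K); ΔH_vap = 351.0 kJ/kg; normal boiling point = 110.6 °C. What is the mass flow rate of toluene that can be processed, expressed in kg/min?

Δh = 1.71×(110.6−96.4) + 351.0 + 1.13×(154−110.6) = 424.32 kJ/kg
Q = 1270 kW = 1270 kJ/s = 76200 kJ/min
ṁ = Q/Δh = 76200 / 424.32 = 179.58 kg/min

ṁ = 180 kg/min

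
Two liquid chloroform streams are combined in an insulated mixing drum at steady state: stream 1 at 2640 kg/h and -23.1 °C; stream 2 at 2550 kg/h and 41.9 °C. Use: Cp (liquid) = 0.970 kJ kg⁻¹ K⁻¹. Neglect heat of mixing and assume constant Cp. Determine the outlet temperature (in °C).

T_out = 8.84 °C

Energy balance with Q = 0: Σ ṁᵢCp,ᵢ(T_out − Tᵢ) = 0
Σ ṁᵢCp,ᵢTᵢ = 2640×0.970×-23.1 + 2550×0.970×41.9 = 44485
Σ ṁᵢCp,ᵢ = 2640×0.970 + 2550×0.970 = 5034.3
T_out = 44485 / 5034.3 = 8.8364 °C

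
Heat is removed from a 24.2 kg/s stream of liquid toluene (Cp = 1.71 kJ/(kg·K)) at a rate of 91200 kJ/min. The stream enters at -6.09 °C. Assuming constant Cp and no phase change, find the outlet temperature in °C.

Q = 91200 kJ/min = 1520 kJ/s
ΔT = Q/(ṁ·Cp) = 1520/(24.2×1.71) = 36.731 K
T_out = -6.09 − 36.731 = -42.821 °C

T_out = -42.8 °C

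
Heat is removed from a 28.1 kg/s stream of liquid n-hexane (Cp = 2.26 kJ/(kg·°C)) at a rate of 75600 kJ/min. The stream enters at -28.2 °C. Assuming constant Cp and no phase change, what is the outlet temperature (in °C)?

Q = 75600 kJ/min = 1260 kJ/s
ΔT = Q/(ṁ·Cp) = 1260/(28.1×2.26) = 19.841 K
T_out = -28.2 − 19.841 = -48.041 °C

T_out = -48.0 °C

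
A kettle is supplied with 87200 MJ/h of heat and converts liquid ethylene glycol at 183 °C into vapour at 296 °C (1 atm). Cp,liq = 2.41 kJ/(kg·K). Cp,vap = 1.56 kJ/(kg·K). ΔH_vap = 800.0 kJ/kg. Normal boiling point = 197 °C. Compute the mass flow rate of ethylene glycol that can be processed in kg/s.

Δh = 2.41×(197−183) + 800.0 + 1.56×(296−197) = 988.18 kJ/kg
Q = 87200 MJ/h = 24222 kJ/s = 24222 kJ/s
ṁ = Q/Δh = 24222 / 988.18 = 24.512 kg/s

ṁ = 24.5 kg/s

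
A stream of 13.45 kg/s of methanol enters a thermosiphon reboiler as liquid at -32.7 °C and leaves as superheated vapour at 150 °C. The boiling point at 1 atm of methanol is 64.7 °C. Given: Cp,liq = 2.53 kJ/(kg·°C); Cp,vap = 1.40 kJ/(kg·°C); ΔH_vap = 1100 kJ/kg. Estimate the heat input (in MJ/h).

Q = 71000 MJ/h

liquid -32.7→64.7 °C: 246.42 kJ/kg
vaporisation at 64.7 °C: 1100 kJ/kg
vapour 64.7→150 °C: 119.42 kJ/kg
Δh = 246.42 + 1100 + 119.42 = 1465.8 kJ/kg
Q = ṁ·Δh = 13.45 kg/s × 1465.8 kJ/kg = 19716 kJ/s
|Q| = 19716 kW = 70976 MJ/h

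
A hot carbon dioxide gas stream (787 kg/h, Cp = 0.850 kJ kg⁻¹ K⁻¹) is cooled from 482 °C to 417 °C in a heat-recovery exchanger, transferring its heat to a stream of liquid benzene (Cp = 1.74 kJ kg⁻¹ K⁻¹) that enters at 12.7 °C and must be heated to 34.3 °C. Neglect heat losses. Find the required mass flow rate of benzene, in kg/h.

ṁ_c = 1160 kg/h

Heat released by hot stream: Q = 787 × 0.850 × (482 − 417) = 43482 kJ/h
Energy balance on cold side (adiabatic exchanger): Q = ṁ_c·Cp_c·(T_c,out − T_c,in)
ṁ_c = 43482 / [1.74 × (34.3 − 12.7)] = 1156.9 kg/h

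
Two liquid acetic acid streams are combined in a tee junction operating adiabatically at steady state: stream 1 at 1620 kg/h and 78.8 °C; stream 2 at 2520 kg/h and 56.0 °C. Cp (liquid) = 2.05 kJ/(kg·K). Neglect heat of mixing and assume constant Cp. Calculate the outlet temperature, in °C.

T_out = 64.9 °C

Adiabatic, steady state ⇒ Σ ṁᵢCp,ᵢ(T_out − Tᵢ) = 0
Σ ṁᵢCp,ᵢTᵢ = 1620×2.05×78.8 + 2520×2.05×56.0 = 550990
Σ ṁᵢCp,ᵢ = 1620×2.05 + 2520×2.05 = 8487
T_out = 550990 / 8487 = 64.922 °C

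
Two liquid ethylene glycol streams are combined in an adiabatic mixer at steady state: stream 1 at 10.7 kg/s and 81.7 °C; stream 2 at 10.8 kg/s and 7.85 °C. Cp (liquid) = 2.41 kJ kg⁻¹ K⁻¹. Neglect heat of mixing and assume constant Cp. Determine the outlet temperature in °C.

Adiabatic, steady state ⇒ Σ ṁᵢCp,ᵢ(T_out − Tᵢ) = 0
T_out = Σ ṁᵢCp,ᵢTᵢ / Σ ṁᵢCp,ᵢ
      = 2311.1 / 51.815 = 44.603 °C

T_out = 44.6 °C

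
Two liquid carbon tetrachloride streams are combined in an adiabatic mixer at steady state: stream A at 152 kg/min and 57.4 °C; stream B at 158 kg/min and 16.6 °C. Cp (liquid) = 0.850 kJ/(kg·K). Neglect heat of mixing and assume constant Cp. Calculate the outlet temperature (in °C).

T_out = 36.6 °C

No heat crosses the boundary, so H_out = H_in.
T_out = Σ ṁᵢCp,ᵢTᵢ / Σ ṁᵢCp,ᵢ
      = 9645.5 / 263.5 = 36.605 °C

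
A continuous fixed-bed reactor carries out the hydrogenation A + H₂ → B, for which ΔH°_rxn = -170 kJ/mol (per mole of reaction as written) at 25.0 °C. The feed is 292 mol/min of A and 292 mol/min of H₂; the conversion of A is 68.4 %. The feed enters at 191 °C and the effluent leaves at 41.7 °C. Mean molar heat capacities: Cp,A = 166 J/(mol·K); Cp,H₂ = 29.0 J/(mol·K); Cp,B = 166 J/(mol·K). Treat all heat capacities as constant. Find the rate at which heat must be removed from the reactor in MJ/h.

Q_out = 2550 MJ/h

Extent of reaction ξ = 0.684 × 292 = 199.73 mol/min
Reaction term: ξ·ΔH°_rxn = 199.73 × -170 = -33954 kJ/min
Sensible, feed 191→25 °C: -9452 kJ/min
Outlet flows (mol/min): A 92.272, H₂ 92.272, B 199.73
Sensible, products 25→41.7 °C: 854.17 kJ/min
Q = ΔH = -42552 kJ/min = -709.19 kW
Heat removed = 2553.1 MJ/h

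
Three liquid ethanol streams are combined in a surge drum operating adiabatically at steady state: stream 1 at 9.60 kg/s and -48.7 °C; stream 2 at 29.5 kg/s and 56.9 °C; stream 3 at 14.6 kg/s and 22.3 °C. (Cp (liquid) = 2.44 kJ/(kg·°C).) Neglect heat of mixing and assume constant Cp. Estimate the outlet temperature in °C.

T_out = 28.6 °C

Adiabatic, steady state ⇒ Σ ṁᵢCp,ᵢ(T_out − Tᵢ) = 0
Σ ṁᵢCp,ᵢTᵢ = 9.60×2.44×-48.7 + 29.5×2.44×56.9 + 14.6×2.44×22.3 = 3749.3
Σ ṁᵢCp,ᵢ = 9.60×2.44 + 29.5×2.44 + 14.6×2.44 = 131.03
T_out = 3749.3 / 131.03 = 28.615 °C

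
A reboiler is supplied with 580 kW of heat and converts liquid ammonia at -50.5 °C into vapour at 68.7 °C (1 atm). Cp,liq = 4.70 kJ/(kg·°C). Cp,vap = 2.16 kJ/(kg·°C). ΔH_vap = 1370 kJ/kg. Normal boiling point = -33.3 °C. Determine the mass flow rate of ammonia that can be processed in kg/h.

ṁ = 1250 kg/h

Δh = 4.70×(-33.3−-50.5) + 1370 + 2.16×(68.7−-33.3) = 1671.2 kJ/kg
Q = 580 kW = 580 kJ/s = 2.088e+06 kJ/h
ṁ = Q/Δh = 2.088e+06 / 1671.2 = 1249.4 kg/h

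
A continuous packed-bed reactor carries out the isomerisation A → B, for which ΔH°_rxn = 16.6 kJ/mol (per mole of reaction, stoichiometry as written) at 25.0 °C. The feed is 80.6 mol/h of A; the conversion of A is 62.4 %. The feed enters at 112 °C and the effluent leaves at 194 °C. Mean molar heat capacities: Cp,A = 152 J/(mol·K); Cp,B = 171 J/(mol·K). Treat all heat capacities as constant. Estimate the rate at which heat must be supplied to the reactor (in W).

Q_in = 556 W

Extent of reaction ξ = 0.624 × 80.6 = 50.294 mol/h
Reaction term: ξ·ΔH°_rxn = 50.294 × 16.6 = 834.89 kJ/h
Sensible, feed 112→25 °C: -1065.9 kJ/h
Outlet flows (mol/h): A 30.306, B 50.294
Sensible, products 25→194 °C: 2231.9 kJ/h
Q = ΔH = 2001 kJ/h = 0.55583 kW
Heat supplied = 555.83 W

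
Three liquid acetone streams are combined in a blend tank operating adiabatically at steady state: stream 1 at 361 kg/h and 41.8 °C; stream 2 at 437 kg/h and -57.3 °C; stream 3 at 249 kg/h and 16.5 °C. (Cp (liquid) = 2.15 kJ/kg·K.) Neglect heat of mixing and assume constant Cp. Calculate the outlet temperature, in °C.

T_out = -5.58 °C

Energy balance with Q = 0: Σ ṁᵢCp,ᵢ(T_out − Tᵢ) = 0
Σ ṁᵢCp,ᵢTᵢ = 361×2.15×41.8 + 437×2.15×-57.3 + 249×2.15×16.5 = -12560
Σ ṁᵢCp,ᵢ = 361×2.15 + 437×2.15 + 249×2.15 = 2251.1
T_out = -12560 / 2251.1 = -5.5796 °C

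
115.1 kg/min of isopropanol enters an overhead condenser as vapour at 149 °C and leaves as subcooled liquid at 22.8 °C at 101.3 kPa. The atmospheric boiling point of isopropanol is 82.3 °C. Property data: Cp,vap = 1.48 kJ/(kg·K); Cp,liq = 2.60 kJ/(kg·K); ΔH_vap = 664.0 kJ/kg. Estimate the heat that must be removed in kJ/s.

Q_c = 1760 kJ/s

vapour 149→82.3 °C: -98.716 kJ/kg
condensation at 82.3 °C: -664 kJ/kg
liquid 82.3→22.8 °C: -154.7 kJ/kg
Δh = -98.716 + -664 + -154.7 = -917.42 kJ/kg
Q = ṁ·Δh = 115.1 kg/min × -917.42 kJ/kg = -105590 kJ/min
|Q| = 1759.9 kW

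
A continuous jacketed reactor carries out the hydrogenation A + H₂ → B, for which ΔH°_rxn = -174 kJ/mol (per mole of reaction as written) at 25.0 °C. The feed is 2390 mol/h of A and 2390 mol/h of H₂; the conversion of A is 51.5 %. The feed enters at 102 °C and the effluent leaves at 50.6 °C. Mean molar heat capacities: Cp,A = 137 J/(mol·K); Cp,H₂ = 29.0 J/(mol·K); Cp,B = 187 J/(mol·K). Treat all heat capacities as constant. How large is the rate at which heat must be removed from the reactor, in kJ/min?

Extent of reaction ξ = 0.515 × 2390 = 1230.9 mol/h
Reaction term: ξ·ΔH°_rxn = 1230.9 × -174 = -214170 kJ/h
Sensible, feed 102→25 °C: -30549 kJ/h
Outlet flows (mol/h): A 1159.1, H₂ 1159.1, B 1230.9
Sensible, products 25→50.6 °C: 10818 kJ/h
Q = ΔH = -233900 kJ/h = -64.972 kW
Heat removed = 3898.3 kJ/min

Q_out = 3900 kJ/min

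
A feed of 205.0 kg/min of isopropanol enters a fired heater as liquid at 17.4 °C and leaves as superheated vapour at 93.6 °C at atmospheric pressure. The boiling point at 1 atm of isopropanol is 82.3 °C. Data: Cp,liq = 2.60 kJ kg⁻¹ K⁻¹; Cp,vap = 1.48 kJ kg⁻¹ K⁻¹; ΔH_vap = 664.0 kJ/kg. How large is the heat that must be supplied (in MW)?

liquid 17.4→82.3 °C: 168.74 kJ/kg
vaporisation at 82.3 °C: 664 kJ/kg
vapour 82.3→93.6 °C: 16.724 kJ/kg
Δh = 168.74 + 664 + 16.724 = 849.46 kJ/kg
Q = ṁ·Δh = 205.0 kg/min × 849.46 kJ/kg = 174140 kJ/min
|Q| = 2902.3 kW = 2.9023 MW

Q = 2.90 MW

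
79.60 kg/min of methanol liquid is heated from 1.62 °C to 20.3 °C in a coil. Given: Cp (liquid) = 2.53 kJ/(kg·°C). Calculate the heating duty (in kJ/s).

Q = 62.7 kJ/s

Q = ṁ·Cp·ΔT = 79.60 × 2.53 × (20.3 − 1.62) = 3761.9 kJ/min
Converting: 3761.9 / 60 s = 62.699 kW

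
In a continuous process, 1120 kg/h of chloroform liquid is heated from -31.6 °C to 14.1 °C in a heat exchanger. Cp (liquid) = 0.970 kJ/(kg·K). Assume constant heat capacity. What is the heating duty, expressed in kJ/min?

Q = 827 kJ/min

Q = ṁ·Cp·ΔT = 1120 × 0.970 × (14.1 − -31.6) = 49648 kJ/h
Converting: 49648 / 3600 s = 13.791 kW
Heating duty = 827.47 kJ/min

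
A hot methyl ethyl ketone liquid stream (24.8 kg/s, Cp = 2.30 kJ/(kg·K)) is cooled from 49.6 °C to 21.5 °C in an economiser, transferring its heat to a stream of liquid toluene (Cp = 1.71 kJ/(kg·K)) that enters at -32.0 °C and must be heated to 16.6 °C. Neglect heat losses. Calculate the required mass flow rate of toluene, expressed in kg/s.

Heat released by hot stream: Q = 24.8 × 2.30 × (49.6 − 21.5) = 1602.8 kJ/s
Energy balance on cold side (adiabatic exchanger): Q = ṁ_c·Cp_c·(T_c,out − T_c,in)
ṁ_c = 1602.8 / [1.71 × (16.6 − -32.0)] = 19.287 kg/s

ṁ_c = 19.3 kg/s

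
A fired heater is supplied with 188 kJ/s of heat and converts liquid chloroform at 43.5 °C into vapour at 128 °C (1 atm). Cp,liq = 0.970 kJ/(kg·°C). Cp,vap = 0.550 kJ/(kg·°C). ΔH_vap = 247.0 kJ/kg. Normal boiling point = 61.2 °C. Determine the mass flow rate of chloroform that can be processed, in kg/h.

Δh = 0.970×(61.2−43.5) + 247.0 + 0.550×(128−61.2) = 300.91 kJ/kg
Q = 188 kJ/s = 188 kJ/s = 676800 kJ/h
ṁ = Q/Δh = 676800 / 300.91 = 2249.2 kg/h

ṁ = 2250 kg/h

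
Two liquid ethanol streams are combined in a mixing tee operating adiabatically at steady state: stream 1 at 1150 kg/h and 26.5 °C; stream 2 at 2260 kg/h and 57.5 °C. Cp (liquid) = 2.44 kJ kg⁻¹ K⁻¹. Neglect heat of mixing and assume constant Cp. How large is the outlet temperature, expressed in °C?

No heat crosses the boundary, so H_out = H_in.
Σ ṁᵢCp,ᵢTᵢ = 1150×2.44×26.5 + 2260×2.44×57.5 = 391440
Σ ṁᵢCp,ᵢ = 1150×2.44 + 2260×2.44 = 8320.4
T_out = 391440 / 8320.4 = 47.045 °C

T_out = 47.0 °C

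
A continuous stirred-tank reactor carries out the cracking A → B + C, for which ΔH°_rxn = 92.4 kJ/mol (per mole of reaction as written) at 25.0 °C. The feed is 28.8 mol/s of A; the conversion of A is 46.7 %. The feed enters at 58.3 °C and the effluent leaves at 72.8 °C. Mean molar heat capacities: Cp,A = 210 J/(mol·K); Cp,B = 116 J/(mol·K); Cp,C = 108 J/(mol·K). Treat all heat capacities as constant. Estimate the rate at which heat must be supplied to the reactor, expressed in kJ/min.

Q_in = 80400 kJ/min

Extent of reaction ξ = 0.467 × 28.8 = 13.45 mol/s
Reaction term: ξ·ΔH°_rxn = 13.45 × 92.4 = 1242.7 kJ/s
Sensible, feed 58.3→25 °C: -201.4 kJ/s
Outlet flows (mol/s): A 15.35, B 13.45, C 13.45
Sensible, products 25→72.8 °C: 298.09 kJ/s
Q = ΔH = 1339.4 kJ/s = 1339.4 kW
Heat supplied = 80366 kJ/min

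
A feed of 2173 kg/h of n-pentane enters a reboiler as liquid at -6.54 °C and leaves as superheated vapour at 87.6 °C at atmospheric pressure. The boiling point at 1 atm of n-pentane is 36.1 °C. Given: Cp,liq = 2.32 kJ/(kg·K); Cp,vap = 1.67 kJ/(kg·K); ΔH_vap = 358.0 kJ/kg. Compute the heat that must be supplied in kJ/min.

Q = 19700 kJ/min

liquid -6.54→36.1 °C: 98.925 kJ/kg
vaporisation at 36.1 °C: 358 kJ/kg
vapour 36.1→87.6 °C: 86.005 kJ/kg
Δh = 98.925 + 358 + 86.005 = 542.93 kJ/kg
Q = ṁ·Δh = 2173 kg/h × 542.93 kJ/kg = 1.1798e+06 kJ/h
|Q| = 327.72 kW = 19663 kJ/min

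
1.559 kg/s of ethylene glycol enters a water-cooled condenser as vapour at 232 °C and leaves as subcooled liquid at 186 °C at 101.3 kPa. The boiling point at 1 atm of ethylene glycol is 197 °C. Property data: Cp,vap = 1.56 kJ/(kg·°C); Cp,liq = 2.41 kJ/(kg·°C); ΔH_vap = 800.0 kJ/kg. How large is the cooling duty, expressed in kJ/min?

Q_c = 82400 kJ/min

vapour 232→197 °C: -54.6 kJ/kg
condensation at 197 °C: -800 kJ/kg
liquid 197→186 °C: -26.51 kJ/kg
Δh = -54.6 + -800 + -26.51 = -881.11 kJ/kg
Q = ṁ·Δh = 1.559 kg/s × -881.11 kJ/kg = -1373.7 kJ/s
|Q| = 1373.7 kW = 82419 kJ/min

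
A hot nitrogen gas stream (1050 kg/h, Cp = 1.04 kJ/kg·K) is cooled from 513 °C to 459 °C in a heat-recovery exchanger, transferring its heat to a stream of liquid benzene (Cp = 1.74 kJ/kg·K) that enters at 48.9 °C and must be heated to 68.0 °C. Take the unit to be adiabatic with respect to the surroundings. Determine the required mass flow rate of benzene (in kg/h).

Heat released by hot stream: Q = 1050 × 1.04 × (513 − 459) = 58968 kJ/h
Energy balance on cold side (adiabatic exchanger): Q = ṁ_c·Cp_c·(T_c,out − T_c,in)
ṁ_c = 58968 / [1.74 × (68.0 − 48.9)] = 1774.3 kg/h

ṁ_c = 1770 kg/h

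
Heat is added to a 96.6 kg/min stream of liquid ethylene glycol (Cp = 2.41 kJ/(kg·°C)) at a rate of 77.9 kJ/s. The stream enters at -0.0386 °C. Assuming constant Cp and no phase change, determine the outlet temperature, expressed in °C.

T_out = 20.0 °C

Q = 77.9 kJ/s = 4674 kJ/min
ΔT = Q/(ṁ·Cp) = 4674/(96.6×2.41) = 20.077 K
T_out = -0.0386 + 20.077 = 20.038 °C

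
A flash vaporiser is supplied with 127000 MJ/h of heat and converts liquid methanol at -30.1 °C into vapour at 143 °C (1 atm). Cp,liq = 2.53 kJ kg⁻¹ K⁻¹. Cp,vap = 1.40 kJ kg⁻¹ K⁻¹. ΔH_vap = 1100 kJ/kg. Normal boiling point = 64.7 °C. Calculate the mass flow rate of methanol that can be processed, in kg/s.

Δh = 2.53×(64.7−-30.1) + 1100 + 1.40×(143−64.7) = 1449.5 kJ/kg
Q = 127000 MJ/h = 35278 kJ/s = 35278 kJ/s
ṁ = Q/Δh = 35278 / 1449.5 = 24.338 kg/s

ṁ = 24.3 kg/s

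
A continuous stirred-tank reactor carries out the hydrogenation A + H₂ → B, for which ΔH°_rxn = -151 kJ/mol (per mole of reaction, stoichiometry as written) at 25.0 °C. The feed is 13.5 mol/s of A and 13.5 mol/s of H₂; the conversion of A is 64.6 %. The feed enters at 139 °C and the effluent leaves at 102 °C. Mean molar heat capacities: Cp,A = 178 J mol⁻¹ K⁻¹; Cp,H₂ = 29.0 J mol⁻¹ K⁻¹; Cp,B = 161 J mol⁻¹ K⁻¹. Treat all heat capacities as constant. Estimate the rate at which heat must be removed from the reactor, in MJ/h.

Extent of reaction ξ = 0.646 × 13.5 = 8.721 mol/s
Reaction term: ξ·ΔH°_rxn = 8.721 × -151 = -1316.9 kJ/s
Sensible, feed 139→25 °C: -318.57 kJ/s
Outlet flows (mol/s): A 4.779, H₂ 4.779, B 8.721
Sensible, products 25→102 °C: 184.29 kJ/s
Q = ΔH = -1451.2 kJ/s = -1451.2 kW
Heat removed = 5224.2 MJ/h

Q_out = 5220 MJ/h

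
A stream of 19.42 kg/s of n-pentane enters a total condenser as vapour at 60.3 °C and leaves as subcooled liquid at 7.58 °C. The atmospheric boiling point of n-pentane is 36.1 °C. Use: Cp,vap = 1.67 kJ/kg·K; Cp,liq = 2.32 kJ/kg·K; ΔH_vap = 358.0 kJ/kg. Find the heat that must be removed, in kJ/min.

vapour 60.3→36.1 °C: -40.414 kJ/kg
condensation at 36.1 °C: -358 kJ/kg
liquid 36.1→7.58 °C: -66.166 kJ/kg
Δh = -40.414 + -358 + -66.166 = -464.58 kJ/kg
Q = ṁ·Δh = 19.42 kg/s × -464.58 kJ/kg = -9022.2 kJ/s
|Q| = 9022.2 kW = 541330 kJ/min

Q_c = 541000 kJ/min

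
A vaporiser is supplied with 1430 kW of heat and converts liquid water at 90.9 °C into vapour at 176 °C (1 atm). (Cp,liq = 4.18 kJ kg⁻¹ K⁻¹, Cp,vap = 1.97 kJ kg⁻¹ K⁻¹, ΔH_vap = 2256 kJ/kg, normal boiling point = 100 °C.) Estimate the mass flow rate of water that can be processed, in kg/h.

ṁ = 2110 kg/h

Δh = 4.18×(100−90.9) + 2256 + 1.97×(176−100) = 2443.8 kJ/kg
Q = 1430 kW = 1430 kJ/s = 5.148e+06 kJ/h
ṁ = Q/Δh = 5.148e+06 / 2443.8 = 2106.6 kg/h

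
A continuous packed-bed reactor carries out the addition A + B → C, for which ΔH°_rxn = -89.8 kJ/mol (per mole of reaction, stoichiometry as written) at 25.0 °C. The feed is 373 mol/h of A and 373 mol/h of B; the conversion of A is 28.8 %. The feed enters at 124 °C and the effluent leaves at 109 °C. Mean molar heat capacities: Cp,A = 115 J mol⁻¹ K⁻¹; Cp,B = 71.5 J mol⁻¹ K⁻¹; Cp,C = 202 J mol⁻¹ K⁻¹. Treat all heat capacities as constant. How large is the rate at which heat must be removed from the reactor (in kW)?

Extent of reaction ξ = 0.288 × 373 = 107.42 mol/h
Reaction term: ξ·ΔH°_rxn = 107.42 × -89.8 = -9646.7 kJ/h
Sensible, feed 124→25 °C: -6886.9 kJ/h
Outlet flows (mol/h): A 265.58, B 265.58, C 107.42
Sensible, products 25→109 °C: 5983.3 kJ/h
Q = ΔH = -10550 kJ/h = -2.9306 kW
Heat removed = 2.9306 kW

Q_out = 2.93 kW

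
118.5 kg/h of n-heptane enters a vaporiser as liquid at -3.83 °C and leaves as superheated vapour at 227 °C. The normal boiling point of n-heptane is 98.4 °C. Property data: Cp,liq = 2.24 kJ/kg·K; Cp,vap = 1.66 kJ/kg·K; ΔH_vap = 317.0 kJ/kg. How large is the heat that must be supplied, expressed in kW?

Q = 25.0 kW

liquid -3.83→98.4 °C: 229 kJ/kg
vaporisation at 98.4 °C: 317 kJ/kg
vapour 98.4→227 °C: 213.48 kJ/kg
Δh = 229 + 317 + 213.48 = 759.47 kJ/kg
Q = ṁ·Δh = 118.5 kg/h × 759.47 kJ/kg = 89997 kJ/h
|Q| = 24.999 kW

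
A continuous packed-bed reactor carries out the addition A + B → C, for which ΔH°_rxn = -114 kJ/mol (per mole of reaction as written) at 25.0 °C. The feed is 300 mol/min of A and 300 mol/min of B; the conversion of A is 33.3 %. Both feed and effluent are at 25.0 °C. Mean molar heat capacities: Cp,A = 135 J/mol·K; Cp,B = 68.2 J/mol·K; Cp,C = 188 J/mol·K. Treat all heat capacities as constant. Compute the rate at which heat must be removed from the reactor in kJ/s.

Extent of reaction ξ = 0.333 × 300 = 99.9 mol/min
Reaction term: ξ·ΔH°_rxn = 99.9 × -114 = -11389 kJ/min
Q = ΔH = -11389 kJ/min = -189.81 kW
Heat removed = 189.81 kJ/s

Q_out = 190 kJ/s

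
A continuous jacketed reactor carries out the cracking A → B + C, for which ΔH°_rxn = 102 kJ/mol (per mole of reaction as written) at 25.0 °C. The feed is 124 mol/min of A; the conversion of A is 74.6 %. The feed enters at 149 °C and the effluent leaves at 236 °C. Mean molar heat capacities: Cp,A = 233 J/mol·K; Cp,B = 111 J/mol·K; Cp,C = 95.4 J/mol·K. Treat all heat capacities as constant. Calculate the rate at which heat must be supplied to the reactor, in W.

Extent of reaction ξ = 0.746 × 124 = 92.504 mol/min
Reaction term: ξ·ΔH°_rxn = 92.504 × 102 = 9435.4 kJ/min
Sensible, feed 149→25 °C: -3582.6 kJ/min
Outlet flows (mol/min): A 31.496, B 92.504, C 92.504
Sensible, products 25→236 °C: 5577 kJ/min
Q = ΔH = 11430 kJ/min = 190.5 kW
Heat supplied = 190500 W

Q_in = 190000 W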